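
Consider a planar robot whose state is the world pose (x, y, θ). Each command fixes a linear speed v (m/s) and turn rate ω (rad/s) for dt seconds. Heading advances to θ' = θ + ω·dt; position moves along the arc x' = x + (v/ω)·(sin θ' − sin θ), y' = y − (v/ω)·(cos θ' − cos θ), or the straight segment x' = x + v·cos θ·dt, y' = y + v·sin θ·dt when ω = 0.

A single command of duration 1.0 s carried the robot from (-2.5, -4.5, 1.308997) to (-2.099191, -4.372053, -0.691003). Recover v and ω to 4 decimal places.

Δθ = -0.691003 − 1.308997 = -2.000000
ω = Δθ/dt = -2.000000/1.0 = -2.0000
R = Δx/(sin θ' − sin θ) = -0.2500
v = R·ω = -0.2500·-2.0000 = 0.5000

v = 0.5000, ω = -2.0000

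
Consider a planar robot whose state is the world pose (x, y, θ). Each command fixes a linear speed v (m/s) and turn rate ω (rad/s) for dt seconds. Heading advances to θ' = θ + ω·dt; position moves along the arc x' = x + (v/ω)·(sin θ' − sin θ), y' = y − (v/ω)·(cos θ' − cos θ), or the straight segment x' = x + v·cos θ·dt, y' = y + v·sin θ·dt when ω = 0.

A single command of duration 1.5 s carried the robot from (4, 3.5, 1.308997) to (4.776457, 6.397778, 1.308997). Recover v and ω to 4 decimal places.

Δθ = 1.308997 − 1.308997 = 0.000000
ω = Δθ/dt = 0.000000/1.5 = 0.0000
ω = 0 → v = (Δx·cos θ + Δy·sin θ)/dt = 2.0000

v = 2.0000, ω = 0.0000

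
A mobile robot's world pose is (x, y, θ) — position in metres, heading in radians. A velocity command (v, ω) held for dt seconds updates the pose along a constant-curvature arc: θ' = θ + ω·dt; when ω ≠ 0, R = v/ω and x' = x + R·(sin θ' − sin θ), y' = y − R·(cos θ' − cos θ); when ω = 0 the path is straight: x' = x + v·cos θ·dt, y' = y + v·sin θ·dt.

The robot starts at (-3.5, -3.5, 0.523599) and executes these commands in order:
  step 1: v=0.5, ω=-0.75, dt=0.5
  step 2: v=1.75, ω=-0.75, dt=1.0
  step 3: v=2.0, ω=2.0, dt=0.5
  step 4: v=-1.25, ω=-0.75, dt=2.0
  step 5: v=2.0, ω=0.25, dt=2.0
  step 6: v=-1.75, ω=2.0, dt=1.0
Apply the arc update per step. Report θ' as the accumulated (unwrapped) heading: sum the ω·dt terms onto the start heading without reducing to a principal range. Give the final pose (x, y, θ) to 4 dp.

(-1.5279, -6.6658, 1.3986)

step 1: θ'=0.1486 (R=-0.6667) → pose (-3.2654, -3.4180, 0.1486)
step 2: θ'=-0.6014 (R=-2.3333) → pose (-1.5997, -3.8017, -0.6014)
step 3: θ'=0.3986 (R=1.0000) → pose (-0.6458, -3.8988, 0.3986)
step 4: θ'=-1.1014 (R=1.6667) → pose (-2.7791, -3.1167, -1.1014)
step 5: θ'=-0.6014 (R=8.0000) → pose (-0.1707, -6.0943, -0.6014)
step 6: θ'=1.3986 (R=-0.8750) → pose (-1.5279, -6.6658, 1.3986)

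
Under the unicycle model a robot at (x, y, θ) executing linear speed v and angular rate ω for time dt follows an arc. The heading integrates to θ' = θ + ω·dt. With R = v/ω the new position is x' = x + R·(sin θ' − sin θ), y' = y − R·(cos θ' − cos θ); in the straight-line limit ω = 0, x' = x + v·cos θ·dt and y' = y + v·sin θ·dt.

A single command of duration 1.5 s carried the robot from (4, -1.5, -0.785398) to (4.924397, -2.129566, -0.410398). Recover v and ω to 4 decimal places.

v = 0.7500, ω = 0.2500

Δθ = -0.410398 − -0.785398 = 0.375000
ω = Δθ/dt = 0.375000/1.5 = 0.2500
R = Δx/(sin θ' − sin θ) = 3.0000
v = R·ω = 3.0000·0.2500 = 0.7500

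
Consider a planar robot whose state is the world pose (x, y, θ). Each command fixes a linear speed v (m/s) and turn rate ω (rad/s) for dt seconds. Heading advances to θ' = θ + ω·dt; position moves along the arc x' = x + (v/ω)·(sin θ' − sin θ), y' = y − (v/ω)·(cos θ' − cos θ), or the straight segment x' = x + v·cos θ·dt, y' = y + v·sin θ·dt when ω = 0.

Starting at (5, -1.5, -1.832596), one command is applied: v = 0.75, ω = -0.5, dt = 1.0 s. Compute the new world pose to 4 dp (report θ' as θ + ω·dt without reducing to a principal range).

θ' = -1.8326 + -0.5·1.0 = -2.3326
R = v/ω = 0.75/-0.5 = -1.5000
x' = 5 + -1.5000·(sin -2.3326 − sin -1.8326) = 4.6365
y' = -1.5 − -1.5000·(cos -2.3326 − cos -1.8326) = -2.1471

(4.6365, -2.1471, -2.3326)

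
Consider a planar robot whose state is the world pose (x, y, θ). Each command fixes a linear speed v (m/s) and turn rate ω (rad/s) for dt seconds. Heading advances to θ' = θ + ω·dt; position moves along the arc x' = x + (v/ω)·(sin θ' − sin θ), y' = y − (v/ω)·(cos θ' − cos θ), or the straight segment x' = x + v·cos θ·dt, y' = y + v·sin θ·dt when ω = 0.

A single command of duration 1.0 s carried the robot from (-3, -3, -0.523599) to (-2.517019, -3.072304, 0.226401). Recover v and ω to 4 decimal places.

Δθ = 0.226401 − -0.523599 = 0.750000
ω = Δθ/dt = 0.750000/1.0 = 0.7500
R = Δx/(sin θ' − sin θ) = 0.6667
v = R·ω = 0.6667·0.7500 = 0.5000

v = 0.5000, ω = 0.7500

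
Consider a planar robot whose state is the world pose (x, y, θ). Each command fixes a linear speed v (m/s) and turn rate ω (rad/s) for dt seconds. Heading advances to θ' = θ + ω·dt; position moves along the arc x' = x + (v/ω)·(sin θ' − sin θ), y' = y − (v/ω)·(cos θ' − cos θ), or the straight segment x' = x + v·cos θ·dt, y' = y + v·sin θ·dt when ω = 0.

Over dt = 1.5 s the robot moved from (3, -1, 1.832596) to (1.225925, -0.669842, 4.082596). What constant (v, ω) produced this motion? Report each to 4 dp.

v = 1.5000, ω = 1.5000

Δθ = 4.082596 − 1.832596 = 2.250000
ω = Δθ/dt = 2.250000/1.5 = 1.5000
R = Δx/(sin θ' − sin θ) = 1.0000
v = R·ω = 1.0000·1.5000 = 1.5000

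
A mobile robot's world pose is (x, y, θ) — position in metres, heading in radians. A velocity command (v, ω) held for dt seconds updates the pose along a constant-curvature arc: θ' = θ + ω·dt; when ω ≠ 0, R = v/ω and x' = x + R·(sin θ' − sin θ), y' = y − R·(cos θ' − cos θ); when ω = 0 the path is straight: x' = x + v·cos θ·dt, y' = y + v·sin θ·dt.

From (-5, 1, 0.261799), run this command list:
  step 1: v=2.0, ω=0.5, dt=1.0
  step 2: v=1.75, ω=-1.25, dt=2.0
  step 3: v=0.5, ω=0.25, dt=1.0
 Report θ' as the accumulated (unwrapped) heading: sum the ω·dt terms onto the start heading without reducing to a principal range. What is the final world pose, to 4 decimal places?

(-0.9488, 0.2248, -1.4882)

step 1: θ'=0.7618 (R=4.0000) → pose (-3.2744, 1.9693, 0.7618)
step 2: θ'=-1.7382 (R=-1.4000) → pose (-0.9276, 0.7230, -1.7382)
step 3: θ'=-1.4882 (R=2.0000) → pose (-0.9488, 0.2248, -1.4882)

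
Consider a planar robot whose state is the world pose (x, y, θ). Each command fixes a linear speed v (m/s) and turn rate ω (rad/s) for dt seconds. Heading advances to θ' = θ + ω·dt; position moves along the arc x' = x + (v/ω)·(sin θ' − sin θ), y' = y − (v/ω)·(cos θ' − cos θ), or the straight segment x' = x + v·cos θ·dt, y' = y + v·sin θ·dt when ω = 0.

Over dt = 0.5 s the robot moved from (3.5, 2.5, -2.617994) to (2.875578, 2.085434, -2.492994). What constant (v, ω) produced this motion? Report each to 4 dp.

v = 1.5000, ω = 0.2500

Δθ = -2.492994 − -2.617994 = 0.125000
ω = Δθ/dt = 0.125000/0.5 = 0.2500
R = Δx/(sin θ' − sin θ) = 6.0000
v = R·ω = 6.0000·0.2500 = 1.5000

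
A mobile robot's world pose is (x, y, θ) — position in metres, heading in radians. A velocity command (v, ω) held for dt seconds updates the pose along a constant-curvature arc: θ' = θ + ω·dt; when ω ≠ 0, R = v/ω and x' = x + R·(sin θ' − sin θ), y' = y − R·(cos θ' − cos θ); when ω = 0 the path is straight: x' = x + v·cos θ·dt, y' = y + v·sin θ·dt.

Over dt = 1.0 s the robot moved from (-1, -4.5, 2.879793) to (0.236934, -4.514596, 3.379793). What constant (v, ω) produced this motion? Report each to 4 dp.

v = -1.2500, ω = 0.5000

Δθ = 3.379793 − 2.879793 = 0.500000
ω = Δθ/dt = 0.500000/1.0 = 0.5000
R = Δx/(sin θ' − sin θ) = -2.5000
v = R·ω = -2.5000·0.5000 = -1.2500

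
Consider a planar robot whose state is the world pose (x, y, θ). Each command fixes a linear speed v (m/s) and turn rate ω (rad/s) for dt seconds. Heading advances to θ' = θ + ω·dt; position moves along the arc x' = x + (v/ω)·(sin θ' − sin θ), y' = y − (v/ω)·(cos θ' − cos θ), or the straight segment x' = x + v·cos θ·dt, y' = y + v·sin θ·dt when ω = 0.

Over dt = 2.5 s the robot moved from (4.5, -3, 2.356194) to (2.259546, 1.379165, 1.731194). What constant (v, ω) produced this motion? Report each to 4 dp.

v = 2.0000, ω = -0.2500

Δθ = 1.731194 − 2.356194 = -0.625000
ω = Δθ/dt = -0.625000/2.5 = -0.2500
R = −Δy/(cos θ' − cos θ) = -8.0000
v = R·ω = -8.0000·-0.2500 = 2.0000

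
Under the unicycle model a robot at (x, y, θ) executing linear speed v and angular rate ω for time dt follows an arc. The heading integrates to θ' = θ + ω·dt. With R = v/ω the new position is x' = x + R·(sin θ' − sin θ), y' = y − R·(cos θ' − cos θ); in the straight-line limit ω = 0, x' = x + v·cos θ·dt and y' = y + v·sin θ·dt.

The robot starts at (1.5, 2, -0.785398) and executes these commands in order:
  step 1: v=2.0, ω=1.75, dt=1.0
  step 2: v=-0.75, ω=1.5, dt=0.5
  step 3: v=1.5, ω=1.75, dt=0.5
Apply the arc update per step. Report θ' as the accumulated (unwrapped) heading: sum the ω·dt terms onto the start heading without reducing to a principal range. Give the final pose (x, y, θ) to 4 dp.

(2.7646, 2.4075, 2.5896)

step 1: θ'=0.9646 (R=1.1429) → pose (3.2473, 2.1570, 0.9646)
step 2: θ'=1.7146 (R=-0.5000) → pose (3.1634, 1.8005, 1.7146)
step 3: θ'=2.5896 (R=0.8571) → pose (2.7646, 2.4075, 2.5896)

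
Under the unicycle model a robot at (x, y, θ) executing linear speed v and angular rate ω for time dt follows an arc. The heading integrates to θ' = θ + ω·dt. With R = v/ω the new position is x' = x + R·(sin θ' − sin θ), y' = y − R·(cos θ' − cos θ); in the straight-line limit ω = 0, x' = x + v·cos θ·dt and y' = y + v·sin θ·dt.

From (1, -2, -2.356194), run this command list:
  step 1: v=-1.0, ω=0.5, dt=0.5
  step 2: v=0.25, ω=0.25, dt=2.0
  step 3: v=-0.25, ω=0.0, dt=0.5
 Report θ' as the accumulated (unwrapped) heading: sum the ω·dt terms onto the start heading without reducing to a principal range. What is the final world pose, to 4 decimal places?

step 1: θ'=-2.1062 (R=-2.0000) → pose (1.3059, -1.6062, -2.1062)
step 2: θ'=-1.6062 (R=1.0000) → pose (1.1666, -2.0809, -1.6062)
step 3: θ'=-1.6062 (straight) → pose (1.1710, -1.9560, -1.6062)

(1.1710, -1.9560, -1.6062)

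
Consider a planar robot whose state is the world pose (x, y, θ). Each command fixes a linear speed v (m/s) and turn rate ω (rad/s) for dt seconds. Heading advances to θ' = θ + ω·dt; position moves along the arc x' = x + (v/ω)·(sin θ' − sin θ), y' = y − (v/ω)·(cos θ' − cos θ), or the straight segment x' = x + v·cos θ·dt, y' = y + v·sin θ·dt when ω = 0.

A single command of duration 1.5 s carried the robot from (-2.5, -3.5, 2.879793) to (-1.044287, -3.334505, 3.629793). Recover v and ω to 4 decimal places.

v = -1.0000, ω = 0.5000

Δθ = 3.629793 − 2.879793 = 0.750000
ω = Δθ/dt = 0.750000/1.5 = 0.5000
R = Δx/(sin θ' − sin θ) = -2.0000
v = R·ω = -2.0000·0.5000 = -1.0000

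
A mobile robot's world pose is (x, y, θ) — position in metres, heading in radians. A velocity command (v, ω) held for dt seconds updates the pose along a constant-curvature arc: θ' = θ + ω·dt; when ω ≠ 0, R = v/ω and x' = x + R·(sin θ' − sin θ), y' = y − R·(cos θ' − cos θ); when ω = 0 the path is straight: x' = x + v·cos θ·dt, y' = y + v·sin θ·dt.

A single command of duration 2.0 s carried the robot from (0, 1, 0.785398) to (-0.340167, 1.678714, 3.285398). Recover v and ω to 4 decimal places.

v = 0.5000, ω = 1.2500

Δθ = 3.285398 − 0.785398 = 2.500000
ω = Δθ/dt = 2.500000/2.0 = 1.2500
R = −Δy/(cos θ' − cos θ) = 0.4000
v = R·ω = 0.4000·1.2500 = 0.5000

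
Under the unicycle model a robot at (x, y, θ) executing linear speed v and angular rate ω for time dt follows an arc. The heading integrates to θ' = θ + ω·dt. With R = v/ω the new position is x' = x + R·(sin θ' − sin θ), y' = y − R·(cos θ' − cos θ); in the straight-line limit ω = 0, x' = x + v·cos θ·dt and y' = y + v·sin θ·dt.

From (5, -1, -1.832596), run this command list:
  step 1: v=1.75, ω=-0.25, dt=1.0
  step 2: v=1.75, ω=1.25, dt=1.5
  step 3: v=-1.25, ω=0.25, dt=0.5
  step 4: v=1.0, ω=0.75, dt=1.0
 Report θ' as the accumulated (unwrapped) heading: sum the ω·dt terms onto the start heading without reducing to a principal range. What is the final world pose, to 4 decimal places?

(5.5909, -4.3002, 0.6674)

step 1: θ'=-2.0826 (R=-7.0000) → pose (4.3416, -2.6165, -2.0826)
step 2: θ'=-0.2076 (R=1.4000) → pose (5.2736, -4.6721, -0.2076)
step 3: θ'=-0.0826 (R=-5.0000) → pose (4.6556, -4.5818, -0.0826)
step 4: θ'=0.6674 (R=1.3333) → pose (5.5909, -4.3002, 0.6674)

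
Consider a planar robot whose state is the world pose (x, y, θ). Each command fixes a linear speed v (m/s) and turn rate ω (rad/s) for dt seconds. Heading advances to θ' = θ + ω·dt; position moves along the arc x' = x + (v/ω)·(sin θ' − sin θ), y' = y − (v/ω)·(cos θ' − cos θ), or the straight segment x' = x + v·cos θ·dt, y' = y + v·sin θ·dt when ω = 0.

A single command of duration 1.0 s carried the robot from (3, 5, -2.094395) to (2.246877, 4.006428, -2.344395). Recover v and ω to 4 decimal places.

Δθ = -2.344395 − -2.094395 = -0.250000
ω = Δθ/dt = -0.250000/1.0 = -0.2500
R = −Δy/(cos θ' − cos θ) = -5.0000
v = R·ω = -5.0000·-0.2500 = 1.2500

v = 1.2500, ω = -0.2500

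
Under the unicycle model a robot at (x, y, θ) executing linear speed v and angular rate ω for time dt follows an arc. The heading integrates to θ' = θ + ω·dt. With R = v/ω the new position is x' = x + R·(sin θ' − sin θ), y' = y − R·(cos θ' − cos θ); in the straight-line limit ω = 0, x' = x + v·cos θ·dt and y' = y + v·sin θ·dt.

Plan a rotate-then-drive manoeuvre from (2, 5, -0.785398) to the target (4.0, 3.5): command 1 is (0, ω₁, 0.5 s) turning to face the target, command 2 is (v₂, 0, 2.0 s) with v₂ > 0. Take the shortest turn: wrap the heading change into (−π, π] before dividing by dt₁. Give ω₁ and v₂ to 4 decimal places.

ω₁ = 0.2838, v₂ = 1.2500

heading to target = atan2(3.5−5, 4−2) = -0.6435
Δθ = wrap(-0.6435 − -0.7854) = 0.1419; ω₁ = Δθ/dt₁ = 0.2838
distance = √((4−2)² + (3.5−5)²) = 2.5000; v₂ = distance/dt₂ = 1.2500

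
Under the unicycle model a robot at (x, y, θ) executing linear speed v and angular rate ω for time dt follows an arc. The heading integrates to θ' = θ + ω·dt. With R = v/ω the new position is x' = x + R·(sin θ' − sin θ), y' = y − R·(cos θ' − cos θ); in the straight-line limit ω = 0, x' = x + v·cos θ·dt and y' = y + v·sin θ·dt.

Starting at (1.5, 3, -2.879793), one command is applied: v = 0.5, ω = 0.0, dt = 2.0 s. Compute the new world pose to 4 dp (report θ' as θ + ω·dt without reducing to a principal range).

(0.5341, 2.7412, -2.8798)

θ' = -2.8798 + 0.0·2.0 = -2.8798
ω = 0 → straight: x' = 1.5 + 0.5·cos(-2.8798)·2.0 = 0.5341
y' = 3 + 0.5·sin(-2.8798)·2.0 = 2.7412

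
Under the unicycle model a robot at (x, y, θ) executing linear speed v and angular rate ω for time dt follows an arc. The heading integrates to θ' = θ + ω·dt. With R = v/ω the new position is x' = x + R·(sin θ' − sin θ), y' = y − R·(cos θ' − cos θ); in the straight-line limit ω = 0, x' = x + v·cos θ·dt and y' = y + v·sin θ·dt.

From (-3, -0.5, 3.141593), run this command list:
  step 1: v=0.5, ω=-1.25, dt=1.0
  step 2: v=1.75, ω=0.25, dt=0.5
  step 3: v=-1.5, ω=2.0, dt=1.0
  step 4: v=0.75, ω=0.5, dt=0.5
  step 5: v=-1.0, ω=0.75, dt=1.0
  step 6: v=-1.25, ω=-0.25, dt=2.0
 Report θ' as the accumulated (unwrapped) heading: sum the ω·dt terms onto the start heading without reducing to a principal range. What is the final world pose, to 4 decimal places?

step 1: θ'=1.8916 (R=-0.4000) → pose (-3.3796, -0.2261, 1.8916)
step 2: θ'=2.0166 (R=7.0000) → pose (-3.7066, 0.5848, 2.0166)
step 3: θ'=4.0166 (R=-0.7500) → pose (-2.4543, 0.4275, 4.0166)
step 4: θ'=4.2666 (R=1.5000) → pose (-2.6563, 0.1128, 4.2666)
step 5: θ'=5.0166 (R=-1.3333) → pose (-2.5873, 1.0870, 5.0166)
step 6: θ'=4.5166 (R=5.0000) → pose (-2.7213, 3.5574, 4.5166)

(-2.7213, 3.5574, 4.5166)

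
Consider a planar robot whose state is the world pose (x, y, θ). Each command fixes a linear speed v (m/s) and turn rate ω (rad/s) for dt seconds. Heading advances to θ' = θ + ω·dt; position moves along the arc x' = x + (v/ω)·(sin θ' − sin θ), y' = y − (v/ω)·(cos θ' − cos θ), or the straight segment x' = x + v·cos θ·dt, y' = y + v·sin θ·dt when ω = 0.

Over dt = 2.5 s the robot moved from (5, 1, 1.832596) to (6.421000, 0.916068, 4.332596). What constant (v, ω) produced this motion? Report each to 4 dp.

v = -0.7500, ω = 1.0000

Δθ = 4.332596 − 1.832596 = 2.500000
ω = Δθ/dt = 2.500000/2.5 = 1.0000
R = Δx/(sin θ' − sin θ) = -0.7500
v = R·ω = -0.7500·1.0000 = -0.7500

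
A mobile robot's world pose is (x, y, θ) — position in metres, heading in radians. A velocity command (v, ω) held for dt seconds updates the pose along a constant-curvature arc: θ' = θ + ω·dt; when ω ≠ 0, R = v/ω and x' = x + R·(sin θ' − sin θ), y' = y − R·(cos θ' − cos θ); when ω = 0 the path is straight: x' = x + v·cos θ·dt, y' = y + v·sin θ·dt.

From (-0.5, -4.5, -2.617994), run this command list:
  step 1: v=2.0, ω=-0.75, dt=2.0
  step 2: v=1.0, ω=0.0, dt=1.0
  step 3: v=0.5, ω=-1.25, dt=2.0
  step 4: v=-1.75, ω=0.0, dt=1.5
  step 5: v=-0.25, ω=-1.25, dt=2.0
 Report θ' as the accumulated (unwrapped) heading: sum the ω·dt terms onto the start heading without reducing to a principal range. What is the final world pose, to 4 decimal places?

(-6.6137, -1.0116, -9.1180)

step 1: θ'=-4.1180 (R=-2.6667) → pose (-4.0426, -3.6840, -4.1180)
step 2: θ'=-4.1180 (straight) → pose (-4.6026, -2.8555, -4.1180)
step 3: θ'=-6.6180 (R=-0.4000) → pose (-4.1398, -2.2537, -6.6180)
step 4: θ'=-6.6180 (straight) → pose (-6.6191, -1.3911, -6.6180)
step 5: θ'=-9.1180 (R=0.2000) → pose (-6.6137, -1.0116, -9.1180)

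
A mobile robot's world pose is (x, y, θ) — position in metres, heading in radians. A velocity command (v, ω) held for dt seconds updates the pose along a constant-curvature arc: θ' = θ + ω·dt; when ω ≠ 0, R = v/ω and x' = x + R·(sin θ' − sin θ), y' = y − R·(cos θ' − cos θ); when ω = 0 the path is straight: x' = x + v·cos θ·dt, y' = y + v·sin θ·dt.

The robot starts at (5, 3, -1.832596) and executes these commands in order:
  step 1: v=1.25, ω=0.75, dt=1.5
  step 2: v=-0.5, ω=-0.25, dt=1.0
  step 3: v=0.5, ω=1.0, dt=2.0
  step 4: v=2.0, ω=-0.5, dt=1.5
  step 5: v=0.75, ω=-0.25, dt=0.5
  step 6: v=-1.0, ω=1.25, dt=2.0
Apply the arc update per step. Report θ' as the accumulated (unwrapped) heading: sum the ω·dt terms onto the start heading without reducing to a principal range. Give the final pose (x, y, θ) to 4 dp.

(8.4660, 2.1051, 2.6674)

step 1: θ'=-0.7076 (R=1.6667) → pose (5.5265, 1.3021, -0.7076)
step 2: θ'=-0.9576 (R=2.0000) → pose (5.1909, 1.6710, -0.9576)
step 3: θ'=1.0424 (R=0.5000) → pose (6.0316, 1.7066, 1.0424)
step 4: θ'=0.2924 (R=-4.0000) → pose (8.3331, 3.5203, 0.2924)
step 5: θ'=0.1674 (R=-3.0000) → pose (8.6980, 3.6057, 0.1674)
step 6: θ'=2.6674 (R=-0.8000) → pose (8.4660, 2.1051, 2.6674)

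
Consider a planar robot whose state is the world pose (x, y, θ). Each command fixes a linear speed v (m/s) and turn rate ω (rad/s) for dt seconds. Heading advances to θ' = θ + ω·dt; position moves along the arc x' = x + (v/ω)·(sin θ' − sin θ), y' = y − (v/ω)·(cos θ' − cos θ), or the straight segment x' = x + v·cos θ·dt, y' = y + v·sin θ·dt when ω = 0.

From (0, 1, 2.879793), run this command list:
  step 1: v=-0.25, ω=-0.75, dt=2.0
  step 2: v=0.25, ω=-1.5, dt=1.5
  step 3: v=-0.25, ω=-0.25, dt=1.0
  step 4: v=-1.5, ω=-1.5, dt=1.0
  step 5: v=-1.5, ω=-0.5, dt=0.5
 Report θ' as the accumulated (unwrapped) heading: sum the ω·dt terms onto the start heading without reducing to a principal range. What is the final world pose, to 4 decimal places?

(1.4885, 2.4912, -2.8702)

step 1: θ'=1.3798 (R=0.3333) → pose (0.2410, 0.6147, 1.3798)
step 2: θ'=-0.8702 (R=-0.1667) → pose (0.5320, 0.6905, -0.8702)
step 3: θ'=-1.1202 (R=1.0000) → pose (0.3963, 0.8997, -1.1202)
step 4: θ'=-2.6202 (R=1.0000) → pose (0.7984, 2.2023, -2.6202)
step 5: θ'=-2.8702 (R=3.0000) → pose (1.4885, 2.4912, -2.8702)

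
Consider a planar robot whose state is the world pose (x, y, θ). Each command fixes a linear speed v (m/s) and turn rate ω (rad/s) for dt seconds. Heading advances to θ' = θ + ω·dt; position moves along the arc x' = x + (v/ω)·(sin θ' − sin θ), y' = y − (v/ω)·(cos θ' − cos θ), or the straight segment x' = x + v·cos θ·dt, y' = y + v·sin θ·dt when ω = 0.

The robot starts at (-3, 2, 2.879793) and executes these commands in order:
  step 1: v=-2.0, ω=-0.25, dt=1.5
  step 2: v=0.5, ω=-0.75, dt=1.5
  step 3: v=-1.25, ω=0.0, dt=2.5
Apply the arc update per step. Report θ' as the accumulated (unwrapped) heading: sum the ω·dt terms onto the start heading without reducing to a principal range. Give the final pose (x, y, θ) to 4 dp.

(-1.1649, -1.7010, 1.3798)

step 1: θ'=2.5048 (R=8.0000) → pose (-0.3136, 0.7046, 2.5048)
step 2: θ'=1.3798 (R=-0.6667) → pose (-0.5717, 1.3672, 1.3798)
step 3: θ'=1.3798 (straight) → pose (-1.1649, -1.7010, 1.3798)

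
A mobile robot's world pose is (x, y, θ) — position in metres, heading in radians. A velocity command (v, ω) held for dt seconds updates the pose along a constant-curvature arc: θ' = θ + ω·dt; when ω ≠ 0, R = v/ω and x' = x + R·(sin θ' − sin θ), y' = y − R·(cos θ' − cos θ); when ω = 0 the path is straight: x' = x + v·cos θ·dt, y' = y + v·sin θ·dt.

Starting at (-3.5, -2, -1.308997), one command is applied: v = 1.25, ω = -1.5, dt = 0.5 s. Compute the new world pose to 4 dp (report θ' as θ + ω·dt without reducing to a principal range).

(-3.5690, -2.6065, -2.0590)

θ' = -1.3090 + -1.5·0.5 = -2.0590
R = v/ω = 1.25/-1.5 = -0.8333
x' = -3.5 + -0.8333·(sin -2.0590 − sin -1.3090) = -3.5690
y' = -2 − -0.8333·(cos -2.0590 − cos -1.3090) = -2.6065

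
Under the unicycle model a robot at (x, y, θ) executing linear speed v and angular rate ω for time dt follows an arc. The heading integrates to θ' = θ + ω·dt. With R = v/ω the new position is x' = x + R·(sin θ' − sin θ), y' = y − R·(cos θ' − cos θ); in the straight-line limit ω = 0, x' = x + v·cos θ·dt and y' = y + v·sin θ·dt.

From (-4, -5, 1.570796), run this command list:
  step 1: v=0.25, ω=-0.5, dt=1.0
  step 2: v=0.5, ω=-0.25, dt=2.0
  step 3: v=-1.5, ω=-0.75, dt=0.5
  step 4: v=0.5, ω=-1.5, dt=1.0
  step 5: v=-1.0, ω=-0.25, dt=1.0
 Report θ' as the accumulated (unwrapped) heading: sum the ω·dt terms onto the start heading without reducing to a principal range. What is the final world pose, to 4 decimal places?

step 1: θ'=1.0708 (R=-0.5000) → pose (-3.9388, -4.7603, 1.0708)
step 2: θ'=0.5708 (R=-2.0000) → pose (-3.2642, -4.0362, 0.5708)
step 3: θ'=0.1958 (R=2.0000) → pose (-3.9557, -4.3150, 0.1958)
step 4: θ'=-1.3042 (R=-0.3333) → pose (-3.5693, -4.5542, -1.3042)
step 5: θ'=-1.5542 (R=4.0000) → pose (-3.7101, -3.5668, -1.5542)

(-3.7101, -3.5668, -1.5542)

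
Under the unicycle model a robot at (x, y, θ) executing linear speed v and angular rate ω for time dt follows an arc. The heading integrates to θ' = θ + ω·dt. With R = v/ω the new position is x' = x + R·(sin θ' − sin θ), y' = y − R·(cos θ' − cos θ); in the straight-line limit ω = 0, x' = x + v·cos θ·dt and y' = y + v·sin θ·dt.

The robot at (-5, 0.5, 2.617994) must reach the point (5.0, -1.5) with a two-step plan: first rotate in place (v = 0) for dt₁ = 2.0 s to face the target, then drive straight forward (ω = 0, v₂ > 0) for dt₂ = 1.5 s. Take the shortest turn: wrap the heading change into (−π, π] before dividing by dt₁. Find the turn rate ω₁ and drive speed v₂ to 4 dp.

ω₁ = -1.4077, v₂ = 6.7987

heading to target = atan2(-1.5−0.5, 5−-5) = -0.1974
Δθ = wrap(-0.1974 − 2.6180) = -2.8154; ω₁ = Δθ/dt₁ = -1.4077
distance = √((5−-5)² + (-1.5−0.5)²) = 10.1980; v₂ = distance/dt₂ = 6.7987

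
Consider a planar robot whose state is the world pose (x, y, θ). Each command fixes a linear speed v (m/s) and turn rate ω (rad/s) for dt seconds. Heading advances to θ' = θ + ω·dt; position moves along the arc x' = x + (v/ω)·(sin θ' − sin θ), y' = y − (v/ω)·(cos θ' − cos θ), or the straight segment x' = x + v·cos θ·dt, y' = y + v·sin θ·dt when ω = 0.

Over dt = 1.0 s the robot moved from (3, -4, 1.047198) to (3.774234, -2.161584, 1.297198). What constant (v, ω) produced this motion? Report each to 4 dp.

v = 2.0000, ω = 0.2500

Δθ = 1.297198 − 1.047198 = 0.250000
ω = Δθ/dt = 0.250000/1.0 = 0.2500
R = −Δy/(cos θ' − cos θ) = 8.0000
v = R·ω = 8.0000·0.2500 = 2.0000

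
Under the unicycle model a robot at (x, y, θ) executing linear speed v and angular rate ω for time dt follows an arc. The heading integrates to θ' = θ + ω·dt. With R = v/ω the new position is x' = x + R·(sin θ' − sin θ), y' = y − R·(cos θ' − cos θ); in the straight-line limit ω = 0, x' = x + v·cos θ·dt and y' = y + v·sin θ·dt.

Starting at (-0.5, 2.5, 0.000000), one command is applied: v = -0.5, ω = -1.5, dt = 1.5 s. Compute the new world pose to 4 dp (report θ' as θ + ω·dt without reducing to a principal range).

(-0.7594, 3.0427, -2.2500)

θ' = 0.0000 + -1.5·1.5 = -2.2500
R = v/ω = -0.5/-1.5 = 0.3333
x' = -0.5 + 0.3333·(sin -2.2500 − sin 0.0000) = -0.7594
y' = 2.5 − 0.3333·(cos -2.2500 − cos 0.0000) = 3.0427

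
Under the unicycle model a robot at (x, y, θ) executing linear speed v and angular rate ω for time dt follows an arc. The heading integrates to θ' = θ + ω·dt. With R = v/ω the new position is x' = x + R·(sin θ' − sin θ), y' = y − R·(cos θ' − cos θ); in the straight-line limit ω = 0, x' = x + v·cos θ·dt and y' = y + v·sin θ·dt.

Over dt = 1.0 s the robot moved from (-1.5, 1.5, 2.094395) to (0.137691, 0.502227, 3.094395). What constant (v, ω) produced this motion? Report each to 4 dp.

Δθ = 3.094395 − 2.094395 = 1.000000
ω = Δθ/dt = 1.000000/1.0 = 1.0000
R = Δx/(sin θ' − sin θ) = -2.0000
v = R·ω = -2.0000·1.0000 = -2.0000

v = -2.0000, ω = 1.0000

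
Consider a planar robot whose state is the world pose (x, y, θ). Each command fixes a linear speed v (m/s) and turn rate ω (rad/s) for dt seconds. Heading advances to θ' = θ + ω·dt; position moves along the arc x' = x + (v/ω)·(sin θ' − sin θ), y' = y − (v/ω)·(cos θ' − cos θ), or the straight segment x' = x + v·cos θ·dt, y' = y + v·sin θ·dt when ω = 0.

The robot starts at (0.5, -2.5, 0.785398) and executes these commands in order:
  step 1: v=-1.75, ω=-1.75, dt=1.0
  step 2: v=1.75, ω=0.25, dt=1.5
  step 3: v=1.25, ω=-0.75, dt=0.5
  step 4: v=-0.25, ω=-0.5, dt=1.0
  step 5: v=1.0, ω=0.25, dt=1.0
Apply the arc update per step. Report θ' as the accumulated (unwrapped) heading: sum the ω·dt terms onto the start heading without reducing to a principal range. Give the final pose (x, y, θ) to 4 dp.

(1.4169, -5.3672, -1.2146)

step 1: θ'=-0.9646 (R=1.0000) → pose (-1.0289, -2.3626, -0.9646)
step 2: θ'=-0.5896 (R=7.0000) → pose (0.8316, -4.1926, -0.5896)
step 3: θ'=-0.9646 (R=-1.6667) → pose (1.2746, -4.6283, -0.9646)
step 4: θ'=-1.4646 (R=0.5000) → pose (1.1883, -4.3964, -1.4646)
step 5: θ'=-1.2146 (R=4.0000) → pose (1.4169, -5.3672, -1.2146)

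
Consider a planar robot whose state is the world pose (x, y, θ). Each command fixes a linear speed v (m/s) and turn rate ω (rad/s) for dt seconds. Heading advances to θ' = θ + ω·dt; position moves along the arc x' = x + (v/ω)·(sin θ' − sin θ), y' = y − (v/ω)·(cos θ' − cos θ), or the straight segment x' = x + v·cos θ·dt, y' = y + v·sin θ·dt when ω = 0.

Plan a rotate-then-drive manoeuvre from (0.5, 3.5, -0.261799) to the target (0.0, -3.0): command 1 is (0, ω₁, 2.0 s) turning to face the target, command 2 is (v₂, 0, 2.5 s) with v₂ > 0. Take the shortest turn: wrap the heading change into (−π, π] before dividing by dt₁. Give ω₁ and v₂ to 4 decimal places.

heading to target = atan2(-3−3.5, 0−0.5) = -1.6476
Δθ = wrap(-1.6476 − -0.2618) = -1.3858; ω₁ = Δθ/dt₁ = -0.6929
distance = √((0−0.5)² + (-3−3.5)²) = 6.5192; v₂ = distance/dt₂ = 2.6077

ω₁ = -0.6929, v₂ = 2.6077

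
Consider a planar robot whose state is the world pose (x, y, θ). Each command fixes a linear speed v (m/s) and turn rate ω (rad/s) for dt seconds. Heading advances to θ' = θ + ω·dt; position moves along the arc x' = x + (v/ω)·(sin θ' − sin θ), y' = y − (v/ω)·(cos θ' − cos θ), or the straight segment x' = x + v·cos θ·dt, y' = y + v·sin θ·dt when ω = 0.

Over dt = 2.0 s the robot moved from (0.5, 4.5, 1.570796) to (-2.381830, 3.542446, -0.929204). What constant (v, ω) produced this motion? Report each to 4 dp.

Δθ = -0.929204 − 1.570796 = -2.500000
ω = Δθ/dt = -2.500000/2.0 = -1.2500
R = Δx/(sin θ' − sin θ) = 1.6000
v = R·ω = 1.6000·-1.2500 = -2.0000

v = -2.0000, ω = -1.2500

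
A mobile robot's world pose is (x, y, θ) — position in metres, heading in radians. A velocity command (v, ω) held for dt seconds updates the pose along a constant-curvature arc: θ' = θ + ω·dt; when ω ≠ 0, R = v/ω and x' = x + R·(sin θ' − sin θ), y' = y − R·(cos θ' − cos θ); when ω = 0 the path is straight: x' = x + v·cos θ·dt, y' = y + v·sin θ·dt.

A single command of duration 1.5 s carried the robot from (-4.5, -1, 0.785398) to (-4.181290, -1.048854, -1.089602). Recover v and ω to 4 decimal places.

v = 0.2500, ω = -1.2500

Δθ = -1.089602 − 0.785398 = -1.875000
ω = Δθ/dt = -1.875000/1.5 = -1.2500
R = Δx/(sin θ' − sin θ) = -0.2000
v = R·ω = -0.2000·-1.2500 = 0.2500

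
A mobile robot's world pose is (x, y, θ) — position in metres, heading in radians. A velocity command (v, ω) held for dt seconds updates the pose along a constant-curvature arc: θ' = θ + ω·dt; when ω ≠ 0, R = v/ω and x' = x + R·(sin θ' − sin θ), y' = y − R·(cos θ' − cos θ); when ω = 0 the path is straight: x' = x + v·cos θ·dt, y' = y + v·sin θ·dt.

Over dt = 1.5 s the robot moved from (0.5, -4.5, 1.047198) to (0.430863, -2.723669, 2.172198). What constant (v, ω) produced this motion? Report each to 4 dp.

Δθ = 2.172198 − 1.047198 = 1.125000
ω = Δθ/dt = 1.125000/1.5 = 0.7500
R = −Δy/(cos θ' − cos θ) = 1.6667
v = R·ω = 1.6667·0.7500 = 1.2500

v = 1.2500, ω = 0.7500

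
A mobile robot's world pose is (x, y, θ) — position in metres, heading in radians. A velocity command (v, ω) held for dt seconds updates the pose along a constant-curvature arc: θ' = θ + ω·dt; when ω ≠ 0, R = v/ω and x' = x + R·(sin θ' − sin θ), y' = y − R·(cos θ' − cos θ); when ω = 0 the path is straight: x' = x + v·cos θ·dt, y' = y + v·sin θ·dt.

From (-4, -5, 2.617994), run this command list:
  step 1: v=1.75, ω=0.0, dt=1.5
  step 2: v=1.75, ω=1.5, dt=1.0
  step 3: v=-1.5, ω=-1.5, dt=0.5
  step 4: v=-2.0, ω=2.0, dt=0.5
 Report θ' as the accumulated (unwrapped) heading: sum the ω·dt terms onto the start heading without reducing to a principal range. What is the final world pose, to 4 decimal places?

(-6.5024, -2.9932, 4.3680)

step 1: θ'=2.6180 (straight) → pose (-6.2733, -3.6875, 2.6180)
step 2: θ'=4.1180 (R=1.1667) → pose (-7.8232, -4.0445, 4.1180)
step 3: θ'=3.3680 (R=1.0000) → pose (-7.2192, -3.6300, 3.3680)
step 4: θ'=4.3680 (R=-1.0000) → pose (-6.5024, -2.9932, 4.3680)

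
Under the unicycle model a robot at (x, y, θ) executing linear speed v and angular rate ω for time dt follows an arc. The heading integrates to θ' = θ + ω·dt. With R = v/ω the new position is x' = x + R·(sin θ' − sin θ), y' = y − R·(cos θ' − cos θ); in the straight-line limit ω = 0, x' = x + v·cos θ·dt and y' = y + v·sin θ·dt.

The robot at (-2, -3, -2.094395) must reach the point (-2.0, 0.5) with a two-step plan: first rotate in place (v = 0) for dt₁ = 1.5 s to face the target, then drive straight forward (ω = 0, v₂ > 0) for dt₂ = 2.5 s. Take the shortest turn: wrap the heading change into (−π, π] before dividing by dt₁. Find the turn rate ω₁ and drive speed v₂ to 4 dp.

heading to target = atan2(0.5−-3, -2−-2) = 1.5708
Δθ = wrap(1.5708 − -2.0944) = -2.6180; ω₁ = Δθ/dt₁ = -1.7453
distance = √((-2−-2)² + (0.5−-3)²) = 3.5000; v₂ = distance/dt₂ = 1.4000

ω₁ = -1.7453, v₂ = 1.4000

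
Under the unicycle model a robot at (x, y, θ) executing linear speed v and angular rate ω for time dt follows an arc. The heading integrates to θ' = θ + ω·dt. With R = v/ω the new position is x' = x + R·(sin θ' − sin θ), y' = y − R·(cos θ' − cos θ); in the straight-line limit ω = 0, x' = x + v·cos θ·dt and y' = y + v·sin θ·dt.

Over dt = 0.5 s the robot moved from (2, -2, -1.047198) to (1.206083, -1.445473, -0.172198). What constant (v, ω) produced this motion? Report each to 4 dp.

Δθ = -0.172198 − -1.047198 = 0.875000
ω = Δθ/dt = 0.875000/0.5 = 1.7500
R = Δx/(sin θ' − sin θ) = -1.1429
v = R·ω = -1.1429·1.7500 = -2.0000

v = -2.0000, ω = 1.7500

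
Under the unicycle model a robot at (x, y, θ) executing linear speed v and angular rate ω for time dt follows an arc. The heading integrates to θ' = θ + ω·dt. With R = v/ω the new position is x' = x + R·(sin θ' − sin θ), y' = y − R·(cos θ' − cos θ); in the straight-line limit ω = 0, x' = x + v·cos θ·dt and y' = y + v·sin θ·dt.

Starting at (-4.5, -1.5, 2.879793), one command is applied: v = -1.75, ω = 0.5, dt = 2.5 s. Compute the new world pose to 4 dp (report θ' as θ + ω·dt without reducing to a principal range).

θ' = 2.8798 + 0.5·2.5 = 4.1298
R = v/ω = -1.75/0.5 = -3.5000
x' = -4.5 + -3.5000·(sin 4.1298 − sin 2.8798) = -0.6715
y' = -1.5 − -3.5000·(cos 4.1298 − cos 2.8798) = -0.0449

(-0.6715, -0.0449, 4.1298)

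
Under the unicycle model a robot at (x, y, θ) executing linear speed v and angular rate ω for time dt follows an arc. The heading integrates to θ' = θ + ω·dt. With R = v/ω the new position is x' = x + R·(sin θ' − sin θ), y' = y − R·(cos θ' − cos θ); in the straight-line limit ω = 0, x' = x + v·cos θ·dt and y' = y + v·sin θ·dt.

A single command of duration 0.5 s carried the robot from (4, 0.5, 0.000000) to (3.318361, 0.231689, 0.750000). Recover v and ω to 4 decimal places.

v = -1.5000, ω = 1.5000

Δθ = 0.750000 − 0.000000 = 0.750000
ω = Δθ/dt = 0.750000/0.5 = 1.5000
R = Δx/(sin θ' − sin θ) = -1.0000
v = R·ω = -1.0000·1.5000 = -1.5000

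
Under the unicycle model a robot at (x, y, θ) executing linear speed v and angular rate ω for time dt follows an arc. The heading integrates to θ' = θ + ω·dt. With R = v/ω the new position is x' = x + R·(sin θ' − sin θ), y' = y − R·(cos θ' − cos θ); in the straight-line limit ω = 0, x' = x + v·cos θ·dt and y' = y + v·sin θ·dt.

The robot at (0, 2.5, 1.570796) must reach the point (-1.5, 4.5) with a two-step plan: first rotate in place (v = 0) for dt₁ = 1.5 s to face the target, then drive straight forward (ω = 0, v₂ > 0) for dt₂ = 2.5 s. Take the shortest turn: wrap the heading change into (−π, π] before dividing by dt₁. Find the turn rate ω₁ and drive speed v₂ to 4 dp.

ω₁ = 0.4290, v₂ = 1.0000

heading to target = atan2(4.5−2.5, -1.5−0) = 2.2143
Δθ = wrap(2.2143 − 1.5708) = 0.6435; ω₁ = Δθ/dt₁ = 0.4290
distance = √((-1.5−0)² + (4.5−2.5)²) = 2.5000; v₂ = distance/dt₂ = 1.0000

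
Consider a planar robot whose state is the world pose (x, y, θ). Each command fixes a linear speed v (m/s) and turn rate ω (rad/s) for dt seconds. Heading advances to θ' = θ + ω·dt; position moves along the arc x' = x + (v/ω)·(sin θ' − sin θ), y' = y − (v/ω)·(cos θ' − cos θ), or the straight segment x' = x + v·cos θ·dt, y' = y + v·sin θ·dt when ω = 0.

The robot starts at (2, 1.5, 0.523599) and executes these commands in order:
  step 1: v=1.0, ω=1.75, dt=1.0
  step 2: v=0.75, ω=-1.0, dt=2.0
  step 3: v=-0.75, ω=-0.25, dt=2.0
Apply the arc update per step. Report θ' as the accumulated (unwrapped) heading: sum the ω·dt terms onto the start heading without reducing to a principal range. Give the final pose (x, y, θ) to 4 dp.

(1.0359, 3.5361, -0.2264)

step 1: θ'=2.2736 (R=0.5714) → pose (2.1503, 2.3642, 2.2736)
step 2: θ'=0.2736 (R=-0.7500) → pose (2.5199, 3.5711, 0.2736)
step 3: θ'=-0.2264 (R=3.0000) → pose (1.0359, 3.5361, -0.2264)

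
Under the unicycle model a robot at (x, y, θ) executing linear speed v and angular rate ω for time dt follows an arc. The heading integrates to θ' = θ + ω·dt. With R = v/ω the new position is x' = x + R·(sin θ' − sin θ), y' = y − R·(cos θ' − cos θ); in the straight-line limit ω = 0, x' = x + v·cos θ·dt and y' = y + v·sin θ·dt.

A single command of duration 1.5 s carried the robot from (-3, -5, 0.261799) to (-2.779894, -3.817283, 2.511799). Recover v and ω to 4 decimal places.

v = 1.0000, ω = 1.5000

Δθ = 2.511799 − 0.261799 = 2.250000
ω = Δθ/dt = 2.250000/1.5 = 1.5000
R = −Δy/(cos θ' − cos θ) = 0.6667
v = R·ω = 0.6667·1.5000 = 1.0000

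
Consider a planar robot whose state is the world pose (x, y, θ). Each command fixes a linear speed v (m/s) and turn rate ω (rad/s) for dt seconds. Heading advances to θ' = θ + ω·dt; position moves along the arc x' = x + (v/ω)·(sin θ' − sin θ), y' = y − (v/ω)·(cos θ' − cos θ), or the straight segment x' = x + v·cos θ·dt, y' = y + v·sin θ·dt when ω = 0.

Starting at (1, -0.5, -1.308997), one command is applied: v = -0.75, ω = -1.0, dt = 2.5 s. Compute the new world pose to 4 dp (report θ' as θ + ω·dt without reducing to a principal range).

(2.1887, 0.2832, -3.8090)

θ' = -1.3090 + -1.0·2.5 = -3.8090
R = v/ω = -0.75/-1.0 = 0.7500
x' = 1 + 0.7500·(sin -3.8090 − sin -1.3090) = 2.1887
y' = -0.5 − 0.7500·(cos -3.8090 − cos -1.3090) = 0.2832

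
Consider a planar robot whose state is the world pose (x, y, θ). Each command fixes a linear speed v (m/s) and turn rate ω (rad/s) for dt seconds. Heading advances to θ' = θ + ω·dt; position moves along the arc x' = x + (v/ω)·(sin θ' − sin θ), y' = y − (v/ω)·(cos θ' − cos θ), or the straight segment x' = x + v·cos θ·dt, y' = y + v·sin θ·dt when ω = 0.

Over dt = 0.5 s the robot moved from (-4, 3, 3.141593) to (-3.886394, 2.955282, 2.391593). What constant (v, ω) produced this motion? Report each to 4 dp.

Δθ = 2.391593 − 3.141593 = -0.750000
ω = Δθ/dt = -0.750000/0.5 = -1.5000
R = Δx/(sin θ' − sin θ) = 0.1667
v = R·ω = 0.1667·-1.5000 = -0.2500

v = -0.2500, ω = -1.5000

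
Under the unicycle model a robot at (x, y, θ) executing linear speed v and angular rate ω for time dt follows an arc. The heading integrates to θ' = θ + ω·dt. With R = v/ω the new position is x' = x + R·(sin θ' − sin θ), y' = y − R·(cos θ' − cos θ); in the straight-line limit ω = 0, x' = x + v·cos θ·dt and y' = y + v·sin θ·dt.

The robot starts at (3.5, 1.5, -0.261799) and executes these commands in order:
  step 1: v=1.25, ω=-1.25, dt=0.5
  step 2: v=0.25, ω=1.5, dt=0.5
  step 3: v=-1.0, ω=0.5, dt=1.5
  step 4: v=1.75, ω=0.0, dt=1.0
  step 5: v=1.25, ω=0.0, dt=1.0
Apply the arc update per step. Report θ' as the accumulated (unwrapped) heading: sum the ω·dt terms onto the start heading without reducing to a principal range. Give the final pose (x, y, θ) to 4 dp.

step 1: θ'=-0.8868 (R=-1.0000) → pose (4.0162, 1.1660, -0.8868)
step 2: θ'=-0.1368 (R=0.1667) → pose (4.1227, 1.1062, -0.1368)
step 3: θ'=0.6132 (R=-2.0000) → pose (2.6990, 0.7605, 0.6132)
step 4: θ'=0.6132 (straight) → pose (4.1301, 1.7676, 0.6132)
step 5: θ'=0.6132 (straight) → pose (5.1524, 2.4869, 0.6132)

(5.1524, 2.4869, 0.6132)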